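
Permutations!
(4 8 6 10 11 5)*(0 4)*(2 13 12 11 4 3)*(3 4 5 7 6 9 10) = (0 4 8 9 10 5)(2 13 12 11 7 6 3) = [4, 1, 13, 2, 8, 0, 3, 6, 9, 10, 5, 7, 11, 12]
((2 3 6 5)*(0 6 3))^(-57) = ((0 6 5 2))^(-57) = (0 2 5 6)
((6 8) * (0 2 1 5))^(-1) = ((0 2 1 5)(6 8))^(-1) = (0 5 1 2)(6 8)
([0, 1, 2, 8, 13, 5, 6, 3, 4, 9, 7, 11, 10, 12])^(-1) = [0, 1, 2, 7, 8, 5, 6, 10, 3, 9, 12, 11, 13, 4]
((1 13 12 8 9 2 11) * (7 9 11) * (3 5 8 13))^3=((1 3 5 8 11)(2 7 9)(12 13))^3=(1 8 3 11 5)(12 13)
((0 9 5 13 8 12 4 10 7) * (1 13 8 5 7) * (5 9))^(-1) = (0 7 9 13 1 10 4 12 8 5)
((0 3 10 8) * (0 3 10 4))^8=((0 10 8 3 4))^8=(0 3 10 4 8)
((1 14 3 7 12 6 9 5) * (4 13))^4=((1 14 3 7 12 6 9 5)(4 13))^4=(1 12)(3 9)(5 7)(6 14)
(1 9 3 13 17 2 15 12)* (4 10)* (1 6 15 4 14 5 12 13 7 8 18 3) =(1 9)(2 4 10 14 5 12 6 15 13 17)(3 7 8 18) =[0, 9, 4, 7, 10, 12, 15, 8, 18, 1, 14, 11, 6, 17, 5, 13, 16, 2, 3]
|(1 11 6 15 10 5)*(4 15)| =7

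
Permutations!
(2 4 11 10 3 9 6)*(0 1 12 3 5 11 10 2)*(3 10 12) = (0 1 3 9 6)(2 4 12 10 5 11) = [1, 3, 4, 9, 12, 11, 0, 7, 8, 6, 5, 2, 10]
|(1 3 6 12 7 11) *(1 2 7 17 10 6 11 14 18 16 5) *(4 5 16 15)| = 20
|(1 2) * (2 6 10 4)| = |(1 6 10 4 2)| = 5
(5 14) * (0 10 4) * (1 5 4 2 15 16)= [10, 5, 15, 3, 0, 14, 6, 7, 8, 9, 2, 11, 12, 13, 4, 16, 1]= (0 10 2 15 16 1 5 14 4)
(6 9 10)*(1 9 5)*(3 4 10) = [0, 9, 2, 4, 10, 1, 5, 7, 8, 3, 6] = (1 9 3 4 10 6 5)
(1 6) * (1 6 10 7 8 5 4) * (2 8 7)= (1 10 2 8 5 4)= [0, 10, 8, 3, 1, 4, 6, 7, 5, 9, 2]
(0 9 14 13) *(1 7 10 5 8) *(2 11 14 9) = [2, 7, 11, 3, 4, 8, 6, 10, 1, 9, 5, 14, 12, 0, 13] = (0 2 11 14 13)(1 7 10 5 8)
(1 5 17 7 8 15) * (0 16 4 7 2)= (0 16 4 7 8 15 1 5 17 2)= [16, 5, 0, 3, 7, 17, 6, 8, 15, 9, 10, 11, 12, 13, 14, 1, 4, 2]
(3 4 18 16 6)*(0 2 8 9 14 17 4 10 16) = (0 2 8 9 14 17 4 18)(3 10 16 6) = [2, 1, 8, 10, 18, 5, 3, 7, 9, 14, 16, 11, 12, 13, 17, 15, 6, 4, 0]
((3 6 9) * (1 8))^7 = ((1 8)(3 6 9))^7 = (1 8)(3 6 9)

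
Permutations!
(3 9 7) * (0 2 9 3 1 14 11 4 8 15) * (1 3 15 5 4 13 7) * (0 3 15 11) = [2, 14, 9, 11, 8, 4, 6, 15, 5, 1, 10, 13, 12, 7, 0, 3] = (0 2 9 1 14)(3 11 13 7 15)(4 8 5)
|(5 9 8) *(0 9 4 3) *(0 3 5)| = 6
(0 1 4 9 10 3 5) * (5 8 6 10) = (0 1 4 9 5)(3 8 6 10) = [1, 4, 2, 8, 9, 0, 10, 7, 6, 5, 3]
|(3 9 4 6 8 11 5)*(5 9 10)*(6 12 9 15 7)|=15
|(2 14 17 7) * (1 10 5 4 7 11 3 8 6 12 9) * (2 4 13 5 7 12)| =42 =|(1 10 7 4 12 9)(2 14 17 11 3 8 6)(5 13)|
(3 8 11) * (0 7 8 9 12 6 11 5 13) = (0 7 8 5 13)(3 9 12 6 11) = [7, 1, 2, 9, 4, 13, 11, 8, 5, 12, 10, 3, 6, 0]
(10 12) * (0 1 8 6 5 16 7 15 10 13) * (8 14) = [1, 14, 2, 3, 4, 16, 5, 15, 6, 9, 12, 11, 13, 0, 8, 10, 7] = (0 1 14 8 6 5 16 7 15 10 12 13)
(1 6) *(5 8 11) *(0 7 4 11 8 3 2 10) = [7, 6, 10, 2, 11, 3, 1, 4, 8, 9, 0, 5] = (0 7 4 11 5 3 2 10)(1 6)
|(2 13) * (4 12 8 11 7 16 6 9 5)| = 18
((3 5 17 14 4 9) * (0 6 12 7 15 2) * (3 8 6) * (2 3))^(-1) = (0 2)(3 15 7 12 6 8 9 4 14 17 5)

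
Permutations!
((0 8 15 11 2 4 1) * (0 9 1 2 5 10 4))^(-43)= ((0 8 15 11 5 10 4 2)(1 9))^(-43)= (0 10 15 2 5 8 4 11)(1 9)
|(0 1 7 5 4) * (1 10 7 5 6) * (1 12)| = |(0 10 7 6 12 1 5 4)| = 8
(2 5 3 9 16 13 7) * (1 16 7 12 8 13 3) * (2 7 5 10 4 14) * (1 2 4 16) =(2 10 16 3 9 5)(4 14)(8 13 12) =[0, 1, 10, 9, 14, 2, 6, 7, 13, 5, 16, 11, 8, 12, 4, 15, 3]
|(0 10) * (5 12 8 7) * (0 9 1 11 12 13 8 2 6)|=8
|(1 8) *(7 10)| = |(1 8)(7 10)| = 2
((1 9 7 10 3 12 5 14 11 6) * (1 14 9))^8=(3 5 7)(6 11 14)(9 10 12)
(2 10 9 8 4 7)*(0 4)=(0 4 7 2 10 9 8)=[4, 1, 10, 3, 7, 5, 6, 2, 0, 8, 9]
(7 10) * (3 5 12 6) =(3 5 12 6)(7 10) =[0, 1, 2, 5, 4, 12, 3, 10, 8, 9, 7, 11, 6]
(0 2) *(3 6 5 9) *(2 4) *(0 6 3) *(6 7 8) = [4, 1, 7, 3, 2, 9, 5, 8, 6, 0] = (0 4 2 7 8 6 5 9)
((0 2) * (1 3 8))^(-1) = ((0 2)(1 3 8))^(-1) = (0 2)(1 8 3)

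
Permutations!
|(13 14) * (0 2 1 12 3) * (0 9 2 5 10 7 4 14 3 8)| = 13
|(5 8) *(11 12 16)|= |(5 8)(11 12 16)|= 6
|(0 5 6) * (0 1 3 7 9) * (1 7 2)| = |(0 5 6 7 9)(1 3 2)| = 15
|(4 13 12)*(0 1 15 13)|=|(0 1 15 13 12 4)|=6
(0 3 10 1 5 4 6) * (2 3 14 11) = [14, 5, 3, 10, 6, 4, 0, 7, 8, 9, 1, 2, 12, 13, 11] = (0 14 11 2 3 10 1 5 4 6)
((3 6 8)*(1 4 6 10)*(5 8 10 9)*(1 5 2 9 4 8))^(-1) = (1 5 10 6 4 3 8)(2 9)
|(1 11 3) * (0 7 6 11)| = 6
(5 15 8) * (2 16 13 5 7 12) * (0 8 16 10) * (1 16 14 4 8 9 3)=(0 9 3 1 16 13 5 15 14 4 8 7 12 2 10)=[9, 16, 10, 1, 8, 15, 6, 12, 7, 3, 0, 11, 2, 5, 4, 14, 13]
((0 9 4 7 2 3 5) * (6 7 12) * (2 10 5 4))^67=(0 7 4 9 10 12 2 5 6 3)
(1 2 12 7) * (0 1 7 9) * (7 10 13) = (0 1 2 12 9)(7 10 13) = [1, 2, 12, 3, 4, 5, 6, 10, 8, 0, 13, 11, 9, 7]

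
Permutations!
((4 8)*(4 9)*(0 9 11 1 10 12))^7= (0 12 10 1 11 8 4 9)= ((0 9 4 8 11 1 10 12))^7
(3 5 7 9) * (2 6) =(2 6)(3 5 7 9) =[0, 1, 6, 5, 4, 7, 2, 9, 8, 3]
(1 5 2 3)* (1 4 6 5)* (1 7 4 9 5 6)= (1 7 4)(2 3 9 5)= [0, 7, 3, 9, 1, 2, 6, 4, 8, 5]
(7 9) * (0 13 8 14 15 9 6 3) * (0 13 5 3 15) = (0 5 3 13 8 14)(6 15 9 7) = [5, 1, 2, 13, 4, 3, 15, 6, 14, 7, 10, 11, 12, 8, 0, 9]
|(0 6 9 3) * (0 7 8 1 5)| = 8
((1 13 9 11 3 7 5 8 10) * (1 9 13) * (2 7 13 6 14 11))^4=((2 7 5 8 10 9)(3 13 6 14 11))^4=(2 10 5)(3 11 14 6 13)(7 9 8)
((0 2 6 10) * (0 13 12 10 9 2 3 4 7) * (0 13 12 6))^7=(0 2 9 6 13 7 4 3)(10 12)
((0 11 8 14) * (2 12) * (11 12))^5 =(0 14 8 11 2 12)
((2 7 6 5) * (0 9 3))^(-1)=((0 9 3)(2 7 6 5))^(-1)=(0 3 9)(2 5 6 7)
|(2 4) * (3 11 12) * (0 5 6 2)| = |(0 5 6 2 4)(3 11 12)| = 15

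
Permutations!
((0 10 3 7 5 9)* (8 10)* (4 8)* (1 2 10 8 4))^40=(10)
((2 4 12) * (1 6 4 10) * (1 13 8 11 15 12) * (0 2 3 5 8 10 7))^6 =((0 2 7)(1 6 4)(3 5 8 11 15 12)(10 13))^6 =(15)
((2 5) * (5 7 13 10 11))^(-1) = (2 5 11 10 13 7)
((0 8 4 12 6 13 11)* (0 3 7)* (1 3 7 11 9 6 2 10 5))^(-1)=((0 8 4 12 2 10 5 1 3 11 7)(6 13 9))^(-1)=(0 7 11 3 1 5 10 2 12 4 8)(6 9 13)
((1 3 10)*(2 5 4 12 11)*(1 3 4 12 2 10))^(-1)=((1 4 2 5 12 11 10 3))^(-1)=(1 3 10 11 12 5 2 4)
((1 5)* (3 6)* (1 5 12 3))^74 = (1 3)(6 12)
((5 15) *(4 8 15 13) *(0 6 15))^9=(0 15 13 8 6 5 4)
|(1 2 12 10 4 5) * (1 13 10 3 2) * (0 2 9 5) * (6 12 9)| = |(0 2 9 5 13 10 4)(3 6 12)| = 21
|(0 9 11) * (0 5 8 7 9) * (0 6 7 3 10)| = 9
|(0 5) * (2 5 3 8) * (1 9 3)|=7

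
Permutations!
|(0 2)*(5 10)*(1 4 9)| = 6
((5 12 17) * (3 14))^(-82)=(5 17 12)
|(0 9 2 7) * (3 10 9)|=6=|(0 3 10 9 2 7)|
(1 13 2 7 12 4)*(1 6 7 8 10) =(1 13 2 8 10)(4 6 7 12) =[0, 13, 8, 3, 6, 5, 7, 12, 10, 9, 1, 11, 4, 2]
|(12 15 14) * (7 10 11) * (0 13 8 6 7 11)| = |(0 13 8 6 7 10)(12 15 14)| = 6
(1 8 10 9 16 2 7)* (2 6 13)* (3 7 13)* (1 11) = [0, 8, 13, 7, 4, 5, 3, 11, 10, 16, 9, 1, 12, 2, 14, 15, 6] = (1 8 10 9 16 6 3 7 11)(2 13)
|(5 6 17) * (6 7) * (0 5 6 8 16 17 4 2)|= 9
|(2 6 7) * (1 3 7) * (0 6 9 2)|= 10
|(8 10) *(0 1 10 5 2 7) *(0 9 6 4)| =|(0 1 10 8 5 2 7 9 6 4)| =10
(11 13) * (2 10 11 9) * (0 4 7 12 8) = (0 4 7 12 8)(2 10 11 13 9) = [4, 1, 10, 3, 7, 5, 6, 12, 0, 2, 11, 13, 8, 9]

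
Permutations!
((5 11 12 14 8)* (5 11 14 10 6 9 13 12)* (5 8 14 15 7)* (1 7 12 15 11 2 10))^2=(1 5 8 10 9 15)(2 6 13 12 7 11)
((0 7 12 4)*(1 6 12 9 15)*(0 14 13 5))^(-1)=((0 7 9 15 1 6 12 4 14 13 5))^(-1)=(0 5 13 14 4 12 6 1 15 9 7)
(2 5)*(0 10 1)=(0 10 1)(2 5)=[10, 0, 5, 3, 4, 2, 6, 7, 8, 9, 1]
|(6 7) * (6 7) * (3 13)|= |(3 13)|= 2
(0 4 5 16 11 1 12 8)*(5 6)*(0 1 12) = [4, 0, 2, 3, 6, 16, 5, 7, 1, 9, 10, 12, 8, 13, 14, 15, 11] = (0 4 6 5 16 11 12 8 1)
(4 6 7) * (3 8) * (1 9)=[0, 9, 2, 8, 6, 5, 7, 4, 3, 1]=(1 9)(3 8)(4 6 7)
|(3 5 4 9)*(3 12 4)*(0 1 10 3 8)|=|(0 1 10 3 5 8)(4 9 12)|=6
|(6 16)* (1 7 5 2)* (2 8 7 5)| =|(1 5 8 7 2)(6 16)| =10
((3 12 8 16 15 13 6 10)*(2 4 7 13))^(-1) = ((2 4 7 13 6 10 3 12 8 16 15))^(-1) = (2 15 16 8 12 3 10 6 13 7 4)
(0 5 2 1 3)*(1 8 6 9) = (0 5 2 8 6 9 1 3) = [5, 3, 8, 0, 4, 2, 9, 7, 6, 1]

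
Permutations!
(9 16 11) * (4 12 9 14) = (4 12 9 16 11 14) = [0, 1, 2, 3, 12, 5, 6, 7, 8, 16, 10, 14, 9, 13, 4, 15, 11]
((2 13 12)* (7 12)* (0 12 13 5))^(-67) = ((0 12 2 5)(7 13))^(-67) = (0 12 2 5)(7 13)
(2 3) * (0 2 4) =(0 2 3 4) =[2, 1, 3, 4, 0]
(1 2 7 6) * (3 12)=(1 2 7 6)(3 12)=[0, 2, 7, 12, 4, 5, 1, 6, 8, 9, 10, 11, 3]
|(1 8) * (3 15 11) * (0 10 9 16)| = 12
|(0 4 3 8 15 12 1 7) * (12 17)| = |(0 4 3 8 15 17 12 1 7)| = 9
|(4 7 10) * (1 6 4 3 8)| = 7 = |(1 6 4 7 10 3 8)|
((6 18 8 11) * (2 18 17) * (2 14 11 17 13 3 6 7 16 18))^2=((3 6 13)(7 16 18 8 17 14 11))^2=(3 13 6)(7 18 17 11 16 8 14)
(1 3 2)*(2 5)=(1 3 5 2)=[0, 3, 1, 5, 4, 2]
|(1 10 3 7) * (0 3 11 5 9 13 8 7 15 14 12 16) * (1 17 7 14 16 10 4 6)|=|(0 3 15 16)(1 4 6)(5 9 13 8 14 12 10 11)(7 17)|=24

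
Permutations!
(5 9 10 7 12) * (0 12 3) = (0 12 5 9 10 7 3) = [12, 1, 2, 0, 4, 9, 6, 3, 8, 10, 7, 11, 5]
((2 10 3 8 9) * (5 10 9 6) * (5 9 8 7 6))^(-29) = ((2 8 5 10 3 7 6 9))^(-29) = (2 10 6 8 3 9 5 7)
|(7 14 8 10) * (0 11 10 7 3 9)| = 15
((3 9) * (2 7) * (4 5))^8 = (9) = ((2 7)(3 9)(4 5))^8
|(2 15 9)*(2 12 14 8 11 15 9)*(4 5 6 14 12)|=|(2 9 4 5 6 14 8 11 15)|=9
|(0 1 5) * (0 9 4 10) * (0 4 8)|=10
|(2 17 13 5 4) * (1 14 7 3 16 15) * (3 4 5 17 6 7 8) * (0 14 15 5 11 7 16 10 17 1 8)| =|(0 14)(1 15 8 3 10 17 13)(2 6 16 5 11 7 4)| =14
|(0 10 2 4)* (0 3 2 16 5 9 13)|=6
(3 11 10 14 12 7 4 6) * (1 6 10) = (1 6 3 11)(4 10 14 12 7) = [0, 6, 2, 11, 10, 5, 3, 4, 8, 9, 14, 1, 7, 13, 12]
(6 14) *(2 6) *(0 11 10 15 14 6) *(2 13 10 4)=(0 11 4 2)(10 15 14 13)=[11, 1, 0, 3, 2, 5, 6, 7, 8, 9, 15, 4, 12, 10, 13, 14]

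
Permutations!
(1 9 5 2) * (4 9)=(1 4 9 5 2)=[0, 4, 1, 3, 9, 2, 6, 7, 8, 5]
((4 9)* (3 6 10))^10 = ((3 6 10)(4 9))^10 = (3 6 10)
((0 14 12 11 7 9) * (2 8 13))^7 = (0 14 12 11 7 9)(2 8 13)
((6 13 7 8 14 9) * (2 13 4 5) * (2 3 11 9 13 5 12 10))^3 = ((2 5 3 11 9 6 4 12 10)(7 8 14 13))^3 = (2 11 4)(3 6 10)(5 9 12)(7 13 14 8)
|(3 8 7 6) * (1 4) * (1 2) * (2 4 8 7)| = |(1 8 2)(3 7 6)| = 3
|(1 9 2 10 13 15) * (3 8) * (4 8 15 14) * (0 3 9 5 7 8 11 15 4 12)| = |(0 3 4 11 15 1 5 7 8 9 2 10 13 14 12)| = 15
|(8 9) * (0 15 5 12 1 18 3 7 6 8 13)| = 12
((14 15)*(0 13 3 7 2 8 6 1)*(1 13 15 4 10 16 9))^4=((0 15 14 4 10 16 9 1)(2 8 6 13 3 7))^4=(0 10)(1 4)(2 3 6)(7 13 8)(9 14)(15 16)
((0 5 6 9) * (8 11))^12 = (11)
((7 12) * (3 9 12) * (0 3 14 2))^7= (14)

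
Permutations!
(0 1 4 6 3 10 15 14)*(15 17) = (0 1 4 6 3 10 17 15 14) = [1, 4, 2, 10, 6, 5, 3, 7, 8, 9, 17, 11, 12, 13, 0, 14, 16, 15]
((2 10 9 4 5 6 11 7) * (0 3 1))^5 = ((0 3 1)(2 10 9 4 5 6 11 7))^5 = (0 1 3)(2 6 9 7 5 10 11 4)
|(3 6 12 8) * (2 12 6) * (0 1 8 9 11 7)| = |(0 1 8 3 2 12 9 11 7)| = 9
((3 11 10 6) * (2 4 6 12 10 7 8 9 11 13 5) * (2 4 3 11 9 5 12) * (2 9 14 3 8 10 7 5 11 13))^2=((2 8 11 5 4 6 13 12 7 10 9 14 3))^2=(2 11 4 13 7 9 3 8 5 6 12 10 14)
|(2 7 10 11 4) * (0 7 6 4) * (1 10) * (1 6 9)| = |(0 7 6 4 2 9 1 10 11)| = 9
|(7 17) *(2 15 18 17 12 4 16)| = |(2 15 18 17 7 12 4 16)| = 8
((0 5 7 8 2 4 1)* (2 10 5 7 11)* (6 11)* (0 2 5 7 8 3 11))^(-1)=(0 6 5 11 3 7 10 8)(1 4 2)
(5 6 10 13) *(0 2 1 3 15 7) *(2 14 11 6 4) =(0 14 11 6 10 13 5 4 2 1 3 15 7) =[14, 3, 1, 15, 2, 4, 10, 0, 8, 9, 13, 6, 12, 5, 11, 7]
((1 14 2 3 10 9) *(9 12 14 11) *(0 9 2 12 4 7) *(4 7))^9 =(0 9 1 11 2 3 10 7)(12 14)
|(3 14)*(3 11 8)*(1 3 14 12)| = 3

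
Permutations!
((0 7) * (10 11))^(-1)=(0 7)(10 11)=((0 7)(10 11))^(-1)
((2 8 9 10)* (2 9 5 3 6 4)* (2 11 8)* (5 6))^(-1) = (3 5)(4 6 8 11)(9 10)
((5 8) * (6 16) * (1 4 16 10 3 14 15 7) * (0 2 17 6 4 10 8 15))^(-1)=((0 2 17 6 8 5 15 7 1 10 3 14)(4 16))^(-1)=(0 14 3 10 1 7 15 5 8 6 17 2)(4 16)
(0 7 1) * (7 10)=(0 10 7 1)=[10, 0, 2, 3, 4, 5, 6, 1, 8, 9, 7]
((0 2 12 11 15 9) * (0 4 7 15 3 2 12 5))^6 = ((0 12 11 3 2 5)(4 7 15 9))^6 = (4 15)(7 9)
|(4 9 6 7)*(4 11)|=5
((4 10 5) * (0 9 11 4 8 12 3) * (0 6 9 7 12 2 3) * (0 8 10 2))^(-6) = ((0 7 12 8)(2 3 6 9 11 4)(5 10))^(-6) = (0 12)(7 8)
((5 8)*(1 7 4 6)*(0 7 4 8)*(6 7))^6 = ((0 6 1 4 7 8 5))^6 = (0 5 8 7 4 1 6)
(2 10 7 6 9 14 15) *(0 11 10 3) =(0 11 10 7 6 9 14 15 2 3) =[11, 1, 3, 0, 4, 5, 9, 6, 8, 14, 7, 10, 12, 13, 15, 2]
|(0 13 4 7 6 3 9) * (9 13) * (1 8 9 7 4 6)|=15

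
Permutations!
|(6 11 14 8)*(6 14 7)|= 6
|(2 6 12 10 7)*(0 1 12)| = |(0 1 12 10 7 2 6)| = 7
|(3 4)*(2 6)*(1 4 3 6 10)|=5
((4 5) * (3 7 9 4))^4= ((3 7 9 4 5))^4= (3 5 4 9 7)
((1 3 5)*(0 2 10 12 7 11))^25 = ((0 2 10 12 7 11)(1 3 5))^25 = (0 2 10 12 7 11)(1 3 5)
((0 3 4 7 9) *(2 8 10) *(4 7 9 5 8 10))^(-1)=(0 9 4 8 5 7 3)(2 10)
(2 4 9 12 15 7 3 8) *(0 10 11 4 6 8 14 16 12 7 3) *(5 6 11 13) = (0 10 13 5 6 8 2 11 4 9 7)(3 14 16 12 15) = [10, 1, 11, 14, 9, 6, 8, 0, 2, 7, 13, 4, 15, 5, 16, 3, 12]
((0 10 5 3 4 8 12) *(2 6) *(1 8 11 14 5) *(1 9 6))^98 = (0 9 2 8)(1 12 10 6)(3 14 4 5 11)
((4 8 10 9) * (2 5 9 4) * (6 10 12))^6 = (4 8 12 6 10)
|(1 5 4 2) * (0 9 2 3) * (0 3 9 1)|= |(0 1 5 4 9 2)|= 6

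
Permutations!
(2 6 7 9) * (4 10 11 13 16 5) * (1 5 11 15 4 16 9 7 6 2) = [0, 5, 2, 3, 10, 16, 6, 7, 8, 1, 15, 13, 12, 9, 14, 4, 11] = (1 5 16 11 13 9)(4 10 15)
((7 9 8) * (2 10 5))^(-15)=((2 10 5)(7 9 8))^(-15)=(10)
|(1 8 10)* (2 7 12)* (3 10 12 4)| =|(1 8 12 2 7 4 3 10)| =8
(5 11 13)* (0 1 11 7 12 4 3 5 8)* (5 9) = [1, 11, 2, 9, 3, 7, 6, 12, 0, 5, 10, 13, 4, 8] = (0 1 11 13 8)(3 9 5 7 12 4)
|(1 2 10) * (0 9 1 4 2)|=|(0 9 1)(2 10 4)|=3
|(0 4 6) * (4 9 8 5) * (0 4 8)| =2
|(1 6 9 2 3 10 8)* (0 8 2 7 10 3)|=8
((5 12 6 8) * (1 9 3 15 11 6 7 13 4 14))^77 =(1 14 4 13 7 12 5 8 6 11 15 3 9)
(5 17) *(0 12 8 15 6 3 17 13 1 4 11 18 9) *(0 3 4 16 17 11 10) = (0 12 8 15 6 4 10)(1 16 17 5 13)(3 11 18 9) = [12, 16, 2, 11, 10, 13, 4, 7, 15, 3, 0, 18, 8, 1, 14, 6, 17, 5, 9]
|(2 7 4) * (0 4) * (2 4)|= |(0 2 7)|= 3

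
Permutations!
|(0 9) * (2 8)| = 2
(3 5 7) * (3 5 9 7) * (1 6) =(1 6)(3 9 7 5) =[0, 6, 2, 9, 4, 3, 1, 5, 8, 7]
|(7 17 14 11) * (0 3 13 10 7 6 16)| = |(0 3 13 10 7 17 14 11 6 16)| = 10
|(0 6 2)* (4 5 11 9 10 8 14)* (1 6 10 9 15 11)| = |(0 10 8 14 4 5 1 6 2)(11 15)| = 18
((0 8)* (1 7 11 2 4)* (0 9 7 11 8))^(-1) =((1 11 2 4)(7 8 9))^(-1) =(1 4 2 11)(7 9 8)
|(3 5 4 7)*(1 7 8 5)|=|(1 7 3)(4 8 5)|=3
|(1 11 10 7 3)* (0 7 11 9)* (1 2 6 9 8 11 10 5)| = 12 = |(0 7 3 2 6 9)(1 8 11 5)|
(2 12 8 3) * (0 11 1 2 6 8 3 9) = [11, 2, 12, 6, 4, 5, 8, 7, 9, 0, 10, 1, 3] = (0 11 1 2 12 3 6 8 9)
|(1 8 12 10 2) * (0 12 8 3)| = |(0 12 10 2 1 3)| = 6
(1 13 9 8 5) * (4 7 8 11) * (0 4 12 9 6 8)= (0 4 7)(1 13 6 8 5)(9 11 12)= [4, 13, 2, 3, 7, 1, 8, 0, 5, 11, 10, 12, 9, 6]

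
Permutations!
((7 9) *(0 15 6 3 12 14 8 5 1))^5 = ((0 15 6 3 12 14 8 5 1)(7 9))^5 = (0 14 15 8 6 5 3 1 12)(7 9)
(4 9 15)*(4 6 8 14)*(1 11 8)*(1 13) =[0, 11, 2, 3, 9, 5, 13, 7, 14, 15, 10, 8, 12, 1, 4, 6] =(1 11 8 14 4 9 15 6 13)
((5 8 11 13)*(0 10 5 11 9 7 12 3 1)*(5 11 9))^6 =(0 12 13)(1 7 11)(3 9 10)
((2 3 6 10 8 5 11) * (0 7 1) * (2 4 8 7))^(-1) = ((0 2 3 6 10 7 1)(4 8 5 11))^(-1) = (0 1 7 10 6 3 2)(4 11 5 8)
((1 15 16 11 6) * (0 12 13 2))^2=((0 12 13 2)(1 15 16 11 6))^2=(0 13)(1 16 6 15 11)(2 12)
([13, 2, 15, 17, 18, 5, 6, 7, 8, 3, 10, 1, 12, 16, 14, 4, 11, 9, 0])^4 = (0 1 18 11 4 16 15 13 2)(3 17 9)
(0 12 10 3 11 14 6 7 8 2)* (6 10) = (0 12 6 7 8 2)(3 11 14 10) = [12, 1, 0, 11, 4, 5, 7, 8, 2, 9, 3, 14, 6, 13, 10]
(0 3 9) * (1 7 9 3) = (0 1 7 9) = [1, 7, 2, 3, 4, 5, 6, 9, 8, 0]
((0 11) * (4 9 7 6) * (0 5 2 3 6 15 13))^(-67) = (0 13 15 7 9 4 6 3 2 5 11) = ((0 11 5 2 3 6 4 9 7 15 13))^(-67)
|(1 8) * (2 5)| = 2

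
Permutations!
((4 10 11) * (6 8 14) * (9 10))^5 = (4 9 10 11)(6 14 8)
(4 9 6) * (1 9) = (1 9 6 4) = [0, 9, 2, 3, 1, 5, 4, 7, 8, 6]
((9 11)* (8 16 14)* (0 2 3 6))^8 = ((0 2 3 6)(8 16 14)(9 11))^8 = (8 14 16)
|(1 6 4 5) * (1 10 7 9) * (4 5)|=6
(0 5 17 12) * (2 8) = (0 5 17 12)(2 8) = [5, 1, 8, 3, 4, 17, 6, 7, 2, 9, 10, 11, 0, 13, 14, 15, 16, 12]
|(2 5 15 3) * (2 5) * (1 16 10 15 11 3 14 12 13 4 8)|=9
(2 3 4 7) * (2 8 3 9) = (2 9)(3 4 7 8) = [0, 1, 9, 4, 7, 5, 6, 8, 3, 2]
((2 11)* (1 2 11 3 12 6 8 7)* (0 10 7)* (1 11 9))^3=((0 10 7 11 9 1 2 3 12 6 8))^3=(0 11 2 6 10 9 3 8 7 1 12)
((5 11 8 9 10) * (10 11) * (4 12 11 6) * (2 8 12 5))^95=(2 4 8 5 9 10 6)(11 12)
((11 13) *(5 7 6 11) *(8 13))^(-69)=(5 11)(6 13)(7 8)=((5 7 6 11 8 13))^(-69)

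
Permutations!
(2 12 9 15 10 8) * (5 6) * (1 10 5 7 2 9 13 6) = (1 10 8 9 15 5)(2 12 13 6 7) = [0, 10, 12, 3, 4, 1, 7, 2, 9, 15, 8, 11, 13, 6, 14, 5]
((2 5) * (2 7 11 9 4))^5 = ((2 5 7 11 9 4))^5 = (2 4 9 11 7 5)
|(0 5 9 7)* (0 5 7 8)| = 5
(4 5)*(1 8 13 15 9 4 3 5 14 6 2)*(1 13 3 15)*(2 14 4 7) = [0, 8, 13, 5, 4, 15, 14, 2, 3, 7, 10, 11, 12, 1, 6, 9] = (1 8 3 5 15 9 7 2 13)(6 14)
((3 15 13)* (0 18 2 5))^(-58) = (0 2)(3 13 15)(5 18)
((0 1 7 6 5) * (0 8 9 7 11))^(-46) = (0 11 1)(5 6 7 9 8)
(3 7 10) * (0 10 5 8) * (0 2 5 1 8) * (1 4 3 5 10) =(0 1 8 2 10 5)(3 7 4) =[1, 8, 10, 7, 3, 0, 6, 4, 2, 9, 5]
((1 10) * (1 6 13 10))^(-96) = ((6 13 10))^(-96) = (13)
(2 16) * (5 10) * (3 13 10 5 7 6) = (2 16)(3 13 10 7 6) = [0, 1, 16, 13, 4, 5, 3, 6, 8, 9, 7, 11, 12, 10, 14, 15, 2]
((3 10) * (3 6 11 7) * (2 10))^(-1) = (2 3 7 11 6 10)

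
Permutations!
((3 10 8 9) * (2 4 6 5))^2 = ((2 4 6 5)(3 10 8 9))^2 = (2 6)(3 8)(4 5)(9 10)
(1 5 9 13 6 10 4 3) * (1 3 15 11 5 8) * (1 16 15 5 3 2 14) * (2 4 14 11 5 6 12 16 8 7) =[0, 7, 11, 4, 6, 9, 10, 2, 8, 13, 14, 3, 16, 12, 1, 5, 15] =(1 7 2 11 3 4 6 10 14)(5 9 13 12 16 15)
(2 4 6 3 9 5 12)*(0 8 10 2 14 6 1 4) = [8, 4, 0, 9, 1, 12, 3, 7, 10, 5, 2, 11, 14, 13, 6] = (0 8 10 2)(1 4)(3 9 5 12 14 6)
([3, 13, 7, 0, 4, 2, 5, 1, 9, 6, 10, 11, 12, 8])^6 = [0, 2, 6, 3, 4, 9, 8, 5, 1, 13, 10, 11, 12, 7]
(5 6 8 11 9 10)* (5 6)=(6 8 11 9 10)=[0, 1, 2, 3, 4, 5, 8, 7, 11, 10, 6, 9]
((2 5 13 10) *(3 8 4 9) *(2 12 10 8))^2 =(2 13 4 3 5 8 9) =((2 5 13 8 4 9 3)(10 12))^2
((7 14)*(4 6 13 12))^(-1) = (4 12 13 6)(7 14)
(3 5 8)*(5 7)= [0, 1, 2, 7, 4, 8, 6, 5, 3]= (3 7 5 8)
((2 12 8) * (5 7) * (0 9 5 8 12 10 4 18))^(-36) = ((0 9 5 7 8 2 10 4 18))^(-36) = (18)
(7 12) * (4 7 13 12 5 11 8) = (4 7 5 11 8)(12 13) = [0, 1, 2, 3, 7, 11, 6, 5, 4, 9, 10, 8, 13, 12]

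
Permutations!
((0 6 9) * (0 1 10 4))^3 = ((0 6 9 1 10 4))^3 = (0 1)(4 9)(6 10)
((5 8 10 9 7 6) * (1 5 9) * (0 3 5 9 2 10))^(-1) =(0 8 5 3)(1 10 2 6 7 9)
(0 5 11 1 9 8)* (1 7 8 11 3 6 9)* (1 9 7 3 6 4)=(0 5 6 7 8)(1 9 11 3 4)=[5, 9, 2, 4, 1, 6, 7, 8, 0, 11, 10, 3]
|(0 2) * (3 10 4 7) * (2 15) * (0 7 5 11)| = |(0 15 2 7 3 10 4 5 11)| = 9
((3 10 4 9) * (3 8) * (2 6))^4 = ((2 6)(3 10 4 9 8))^4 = (3 8 9 4 10)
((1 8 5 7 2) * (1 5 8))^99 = (8)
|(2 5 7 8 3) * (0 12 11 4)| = |(0 12 11 4)(2 5 7 8 3)| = 20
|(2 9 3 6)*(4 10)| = 4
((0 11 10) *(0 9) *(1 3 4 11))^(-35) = (11)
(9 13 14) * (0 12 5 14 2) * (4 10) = (0 12 5 14 9 13 2)(4 10) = [12, 1, 0, 3, 10, 14, 6, 7, 8, 13, 4, 11, 5, 2, 9]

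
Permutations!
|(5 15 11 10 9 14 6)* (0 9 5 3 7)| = 12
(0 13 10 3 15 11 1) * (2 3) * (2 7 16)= [13, 0, 3, 15, 4, 5, 6, 16, 8, 9, 7, 1, 12, 10, 14, 11, 2]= (0 13 10 7 16 2 3 15 11 1)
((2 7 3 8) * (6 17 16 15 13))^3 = (2 8 3 7)(6 15 17 13 16)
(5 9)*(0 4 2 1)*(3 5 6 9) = [4, 0, 1, 5, 2, 3, 9, 7, 8, 6] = (0 4 2 1)(3 5)(6 9)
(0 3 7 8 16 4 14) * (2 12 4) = (0 3 7 8 16 2 12 4 14) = [3, 1, 12, 7, 14, 5, 6, 8, 16, 9, 10, 11, 4, 13, 0, 15, 2]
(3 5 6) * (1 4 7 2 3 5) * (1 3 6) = (1 4 7 2 6 5) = [0, 4, 6, 3, 7, 1, 5, 2]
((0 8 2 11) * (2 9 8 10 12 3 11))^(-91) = (0 11 3 12 10)(8 9)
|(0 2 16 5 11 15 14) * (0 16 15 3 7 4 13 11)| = 30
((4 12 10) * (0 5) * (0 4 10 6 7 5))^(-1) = (4 5 7 6 12)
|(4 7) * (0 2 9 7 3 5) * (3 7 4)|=|(0 2 9 4 7 3 5)|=7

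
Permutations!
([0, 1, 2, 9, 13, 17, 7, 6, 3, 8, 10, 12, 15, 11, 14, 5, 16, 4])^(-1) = [0, 1, 2, 8, 17, 15, 7, 6, 9, 3, 10, 13, 11, 4, 14, 12, 16, 5]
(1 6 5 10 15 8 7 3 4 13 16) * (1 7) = (1 6 5 10 15 8)(3 4 13 16 7) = [0, 6, 2, 4, 13, 10, 5, 3, 1, 9, 15, 11, 12, 16, 14, 8, 7]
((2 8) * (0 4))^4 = ((0 4)(2 8))^4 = (8)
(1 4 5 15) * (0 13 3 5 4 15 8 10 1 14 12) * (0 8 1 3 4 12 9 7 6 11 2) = [13, 15, 0, 5, 12, 1, 11, 6, 10, 7, 3, 2, 8, 4, 9, 14] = (0 13 4 12 8 10 3 5 1 15 14 9 7 6 11 2)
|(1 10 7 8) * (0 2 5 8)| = 7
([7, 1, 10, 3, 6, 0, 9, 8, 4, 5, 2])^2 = (10)(0 8 6 5 7 4 9)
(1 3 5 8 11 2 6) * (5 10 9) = [0, 3, 6, 10, 4, 8, 1, 7, 11, 5, 9, 2] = (1 3 10 9 5 8 11 2 6)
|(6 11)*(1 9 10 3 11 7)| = 7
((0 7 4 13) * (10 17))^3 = ((0 7 4 13)(10 17))^3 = (0 13 4 7)(10 17)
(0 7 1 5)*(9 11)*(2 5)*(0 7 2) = (0 2 5 7 1)(9 11) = [2, 0, 5, 3, 4, 7, 6, 1, 8, 11, 10, 9]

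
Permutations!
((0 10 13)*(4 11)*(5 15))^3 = (4 11)(5 15)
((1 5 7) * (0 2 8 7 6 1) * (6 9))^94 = (0 8)(1 9)(2 7)(5 6)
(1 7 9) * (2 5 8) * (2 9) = (1 7 2 5 8 9) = [0, 7, 5, 3, 4, 8, 6, 2, 9, 1]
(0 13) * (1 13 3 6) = [3, 13, 2, 6, 4, 5, 1, 7, 8, 9, 10, 11, 12, 0] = (0 3 6 1 13)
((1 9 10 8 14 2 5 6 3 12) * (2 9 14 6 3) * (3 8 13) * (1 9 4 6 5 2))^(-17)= (1 6 4 14)(3 10 12 13 9)(5 8)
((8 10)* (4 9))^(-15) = (4 9)(8 10)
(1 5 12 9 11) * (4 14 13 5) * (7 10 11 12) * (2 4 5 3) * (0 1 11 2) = (0 1 5 7 10 2 4 14 13 3)(9 12) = [1, 5, 4, 0, 14, 7, 6, 10, 8, 12, 2, 11, 9, 3, 13]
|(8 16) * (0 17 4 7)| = |(0 17 4 7)(8 16)| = 4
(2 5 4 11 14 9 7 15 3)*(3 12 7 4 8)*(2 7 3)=(2 5 8)(3 7 15 12)(4 11 14 9)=[0, 1, 5, 7, 11, 8, 6, 15, 2, 4, 10, 14, 3, 13, 9, 12]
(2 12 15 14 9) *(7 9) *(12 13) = [0, 1, 13, 3, 4, 5, 6, 9, 8, 2, 10, 11, 15, 12, 7, 14] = (2 13 12 15 14 7 9)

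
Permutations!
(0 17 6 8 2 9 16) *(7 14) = [17, 1, 9, 3, 4, 5, 8, 14, 2, 16, 10, 11, 12, 13, 7, 15, 0, 6] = (0 17 6 8 2 9 16)(7 14)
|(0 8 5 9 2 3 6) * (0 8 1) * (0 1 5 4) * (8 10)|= |(0 5 9 2 3 6 10 8 4)|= 9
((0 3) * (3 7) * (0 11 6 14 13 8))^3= (0 11 13 7 6 8 3 14)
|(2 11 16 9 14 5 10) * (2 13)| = |(2 11 16 9 14 5 10 13)| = 8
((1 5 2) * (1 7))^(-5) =(1 7 2 5)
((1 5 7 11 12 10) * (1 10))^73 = ((1 5 7 11 12))^73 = (1 11 5 12 7)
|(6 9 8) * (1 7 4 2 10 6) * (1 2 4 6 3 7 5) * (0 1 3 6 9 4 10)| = |(0 1 5 3 7 9 8 2)(4 10 6)| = 24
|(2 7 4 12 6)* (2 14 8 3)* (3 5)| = |(2 7 4 12 6 14 8 5 3)| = 9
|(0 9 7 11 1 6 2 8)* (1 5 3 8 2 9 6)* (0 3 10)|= |(0 6 9 7 11 5 10)(3 8)|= 14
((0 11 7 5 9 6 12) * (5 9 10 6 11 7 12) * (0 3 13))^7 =((0 7 9 11 12 3 13)(5 10 6))^7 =(13)(5 10 6)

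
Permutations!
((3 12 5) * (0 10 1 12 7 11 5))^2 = ((0 10 1 12)(3 7 11 5))^2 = (0 1)(3 11)(5 7)(10 12)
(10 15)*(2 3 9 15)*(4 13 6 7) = (2 3 9 15 10)(4 13 6 7) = [0, 1, 3, 9, 13, 5, 7, 4, 8, 15, 2, 11, 12, 6, 14, 10]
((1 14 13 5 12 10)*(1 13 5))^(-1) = (1 13 10 12 5 14)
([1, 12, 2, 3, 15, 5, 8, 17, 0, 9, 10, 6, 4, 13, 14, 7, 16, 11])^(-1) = [8, 0, 2, 3, 12, 5, 11, 15, 6, 9, 10, 17, 1, 13, 14, 4, 16, 7]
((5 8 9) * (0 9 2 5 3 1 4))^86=((0 9 3 1 4)(2 5 8))^86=(0 9 3 1 4)(2 8 5)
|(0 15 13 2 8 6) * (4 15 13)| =10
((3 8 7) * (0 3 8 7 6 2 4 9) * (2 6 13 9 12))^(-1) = (0 9 13 8 7 3)(2 12 4)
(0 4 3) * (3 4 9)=[9, 1, 2, 0, 4, 5, 6, 7, 8, 3]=(0 9 3)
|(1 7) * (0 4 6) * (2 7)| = |(0 4 6)(1 2 7)| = 3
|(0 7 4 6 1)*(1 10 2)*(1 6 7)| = 6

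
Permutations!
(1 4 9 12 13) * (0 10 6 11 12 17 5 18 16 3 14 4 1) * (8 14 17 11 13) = [10, 1, 2, 17, 9, 18, 13, 7, 14, 11, 6, 12, 8, 0, 4, 15, 3, 5, 16] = (0 10 6 13)(3 17 5 18 16)(4 9 11 12 8 14)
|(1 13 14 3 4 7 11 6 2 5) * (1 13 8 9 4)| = |(1 8 9 4 7 11 6 2 5 13 14 3)| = 12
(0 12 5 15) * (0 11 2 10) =(0 12 5 15 11 2 10) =[12, 1, 10, 3, 4, 15, 6, 7, 8, 9, 0, 2, 5, 13, 14, 11]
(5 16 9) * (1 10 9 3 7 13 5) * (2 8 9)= (1 10 2 8 9)(3 7 13 5 16)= [0, 10, 8, 7, 4, 16, 6, 13, 9, 1, 2, 11, 12, 5, 14, 15, 3]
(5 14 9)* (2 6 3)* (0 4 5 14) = (0 4 5)(2 6 3)(9 14) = [4, 1, 6, 2, 5, 0, 3, 7, 8, 14, 10, 11, 12, 13, 9]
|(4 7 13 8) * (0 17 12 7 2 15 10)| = 10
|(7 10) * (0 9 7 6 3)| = 6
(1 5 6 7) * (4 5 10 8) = (1 10 8 4 5 6 7) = [0, 10, 2, 3, 5, 6, 7, 1, 4, 9, 8]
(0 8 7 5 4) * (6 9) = [8, 1, 2, 3, 0, 4, 9, 5, 7, 6] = (0 8 7 5 4)(6 9)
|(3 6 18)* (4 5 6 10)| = 6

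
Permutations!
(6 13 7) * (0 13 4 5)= (0 13 7 6 4 5)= [13, 1, 2, 3, 5, 0, 4, 6, 8, 9, 10, 11, 12, 7]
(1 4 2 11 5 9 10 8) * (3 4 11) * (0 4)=(0 4 2 3)(1 11 5 9 10 8)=[4, 11, 3, 0, 2, 9, 6, 7, 1, 10, 8, 5]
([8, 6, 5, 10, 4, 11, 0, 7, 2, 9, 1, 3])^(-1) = [6, 10, 8, 11, 4, 2, 1, 7, 0, 9, 3, 5]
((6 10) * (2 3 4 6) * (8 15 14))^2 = (2 4 10 3 6)(8 14 15)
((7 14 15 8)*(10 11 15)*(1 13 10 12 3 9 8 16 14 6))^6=(1 14 6 16 7 15 8 11 9 10 3 13 12)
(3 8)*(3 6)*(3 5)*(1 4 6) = (1 4 6 5 3 8) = [0, 4, 2, 8, 6, 3, 5, 7, 1]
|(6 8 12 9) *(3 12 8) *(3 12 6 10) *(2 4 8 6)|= 8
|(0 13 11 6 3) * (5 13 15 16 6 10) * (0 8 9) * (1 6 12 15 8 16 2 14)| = 24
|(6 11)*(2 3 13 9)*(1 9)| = |(1 9 2 3 13)(6 11)| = 10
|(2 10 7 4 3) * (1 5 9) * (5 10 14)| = |(1 10 7 4 3 2 14 5 9)| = 9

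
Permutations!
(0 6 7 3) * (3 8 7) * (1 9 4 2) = (0 6 3)(1 9 4 2)(7 8) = [6, 9, 1, 0, 2, 5, 3, 8, 7, 4]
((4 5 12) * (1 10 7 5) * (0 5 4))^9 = ((0 5 12)(1 10 7 4))^9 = (12)(1 10 7 4)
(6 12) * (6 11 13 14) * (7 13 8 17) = (6 12 11 8 17 7 13 14) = [0, 1, 2, 3, 4, 5, 12, 13, 17, 9, 10, 8, 11, 14, 6, 15, 16, 7]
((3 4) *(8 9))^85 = (3 4)(8 9)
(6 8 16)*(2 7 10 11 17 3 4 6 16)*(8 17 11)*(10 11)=[0, 1, 7, 4, 6, 5, 17, 11, 2, 9, 8, 10, 12, 13, 14, 15, 16, 3]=(2 7 11 10 8)(3 4 6 17)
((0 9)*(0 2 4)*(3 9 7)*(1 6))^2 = (0 3 2)(4 7 9)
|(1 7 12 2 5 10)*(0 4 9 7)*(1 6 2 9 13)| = 12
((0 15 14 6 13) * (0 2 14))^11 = ((0 15)(2 14 6 13))^11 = (0 15)(2 13 6 14)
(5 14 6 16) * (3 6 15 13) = (3 6 16 5 14 15 13) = [0, 1, 2, 6, 4, 14, 16, 7, 8, 9, 10, 11, 12, 3, 15, 13, 5]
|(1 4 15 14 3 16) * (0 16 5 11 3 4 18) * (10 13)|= |(0 16 1 18)(3 5 11)(4 15 14)(10 13)|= 12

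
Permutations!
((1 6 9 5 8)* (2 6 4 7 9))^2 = ((1 4 7 9 5 8)(2 6))^2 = (1 7 5)(4 9 8)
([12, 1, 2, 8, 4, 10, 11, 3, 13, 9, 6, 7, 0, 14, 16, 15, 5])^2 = (3 13 16 10 11)(5 6 7 8 14)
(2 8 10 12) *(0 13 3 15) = (0 13 3 15)(2 8 10 12) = [13, 1, 8, 15, 4, 5, 6, 7, 10, 9, 12, 11, 2, 3, 14, 0]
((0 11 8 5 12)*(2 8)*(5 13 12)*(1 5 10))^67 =(0 11 2 8 13 12)(1 5 10)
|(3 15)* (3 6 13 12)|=5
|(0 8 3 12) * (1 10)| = |(0 8 3 12)(1 10)| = 4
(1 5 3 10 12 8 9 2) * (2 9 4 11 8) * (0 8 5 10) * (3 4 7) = (0 8 7 3)(1 10 12 2)(4 11 5) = [8, 10, 1, 0, 11, 4, 6, 3, 7, 9, 12, 5, 2]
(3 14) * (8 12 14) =(3 8 12 14) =[0, 1, 2, 8, 4, 5, 6, 7, 12, 9, 10, 11, 14, 13, 3]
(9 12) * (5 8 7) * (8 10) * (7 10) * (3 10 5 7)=[0, 1, 2, 10, 4, 3, 6, 7, 5, 12, 8, 11, 9]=(3 10 8 5)(9 12)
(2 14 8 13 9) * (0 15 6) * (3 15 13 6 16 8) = (0 13 9 2 14 3 15 16 8 6) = [13, 1, 14, 15, 4, 5, 0, 7, 6, 2, 10, 11, 12, 9, 3, 16, 8]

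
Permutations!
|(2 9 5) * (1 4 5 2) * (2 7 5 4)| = |(1 2 9 7 5)| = 5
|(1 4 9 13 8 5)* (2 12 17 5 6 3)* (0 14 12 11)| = 14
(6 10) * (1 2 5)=(1 2 5)(6 10)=[0, 2, 5, 3, 4, 1, 10, 7, 8, 9, 6]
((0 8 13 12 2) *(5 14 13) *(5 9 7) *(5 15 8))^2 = ((0 5 14 13 12 2)(7 15 8 9))^2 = (0 14 12)(2 5 13)(7 8)(9 15)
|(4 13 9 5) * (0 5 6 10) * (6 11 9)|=6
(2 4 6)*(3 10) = [0, 1, 4, 10, 6, 5, 2, 7, 8, 9, 3] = (2 4 6)(3 10)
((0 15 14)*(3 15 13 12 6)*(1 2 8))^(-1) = (0 14 15 3 6 12 13)(1 8 2)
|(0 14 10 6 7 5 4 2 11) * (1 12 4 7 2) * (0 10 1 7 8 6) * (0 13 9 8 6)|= |(0 14 1 12 4 7 5 6 2 11 10 13 9 8)|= 14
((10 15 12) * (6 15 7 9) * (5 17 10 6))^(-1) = (5 9 7 10 17)(6 12 15)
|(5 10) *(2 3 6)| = |(2 3 6)(5 10)| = 6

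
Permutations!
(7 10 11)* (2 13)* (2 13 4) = (13)(2 4)(7 10 11) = [0, 1, 4, 3, 2, 5, 6, 10, 8, 9, 11, 7, 12, 13]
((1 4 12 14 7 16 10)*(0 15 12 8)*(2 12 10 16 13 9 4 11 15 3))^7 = (16)(0 9 14 3 4 7 2 8 13 12)(1 10 15 11)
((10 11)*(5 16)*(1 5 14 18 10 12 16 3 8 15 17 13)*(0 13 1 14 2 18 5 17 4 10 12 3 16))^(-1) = ((0 13 14 5 16 2 18 12)(1 17)(3 8 15 4 10 11))^(-1) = (0 12 18 2 16 5 14 13)(1 17)(3 11 10 4 15 8)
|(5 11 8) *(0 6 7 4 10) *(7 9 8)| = 9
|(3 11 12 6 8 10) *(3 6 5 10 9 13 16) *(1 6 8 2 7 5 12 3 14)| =22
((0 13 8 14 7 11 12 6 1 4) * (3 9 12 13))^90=(14)(0 4 1 6 12 9 3)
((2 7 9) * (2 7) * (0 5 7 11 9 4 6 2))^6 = (11)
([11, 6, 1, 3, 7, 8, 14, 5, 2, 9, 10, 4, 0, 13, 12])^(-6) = (0 8 12 5 14 7 6 4 1 11 2)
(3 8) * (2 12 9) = (2 12 9)(3 8) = [0, 1, 12, 8, 4, 5, 6, 7, 3, 2, 10, 11, 9]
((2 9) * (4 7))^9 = (2 9)(4 7)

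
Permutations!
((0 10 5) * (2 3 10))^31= ((0 2 3 10 5))^31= (0 2 3 10 5)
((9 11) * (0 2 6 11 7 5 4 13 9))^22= ((0 2 6 11)(4 13 9 7 5))^22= (0 6)(2 11)(4 9 5 13 7)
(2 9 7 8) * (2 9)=[0, 1, 2, 3, 4, 5, 6, 8, 9, 7]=(7 8 9)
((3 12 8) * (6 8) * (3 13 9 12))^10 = ((6 8 13 9 12))^10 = (13)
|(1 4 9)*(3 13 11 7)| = 12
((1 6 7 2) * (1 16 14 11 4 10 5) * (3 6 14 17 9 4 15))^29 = (1 14 11 15 3 6 7 2 16 17 9 4 10 5)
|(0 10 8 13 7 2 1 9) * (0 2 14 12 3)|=|(0 10 8 13 7 14 12 3)(1 9 2)|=24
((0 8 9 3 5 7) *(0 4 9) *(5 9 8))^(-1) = ((0 5 7 4 8)(3 9))^(-1) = (0 8 4 7 5)(3 9)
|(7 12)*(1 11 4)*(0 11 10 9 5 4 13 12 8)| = 30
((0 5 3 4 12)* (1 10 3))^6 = ((0 5 1 10 3 4 12))^6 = (0 12 4 3 10 1 5)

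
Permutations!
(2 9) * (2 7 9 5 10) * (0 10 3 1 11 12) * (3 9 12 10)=(0 3 1 11 10 2 5 9 7 12)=[3, 11, 5, 1, 4, 9, 6, 12, 8, 7, 2, 10, 0]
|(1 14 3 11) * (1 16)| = 5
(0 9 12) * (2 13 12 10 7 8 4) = (0 9 10 7 8 4 2 13 12) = [9, 1, 13, 3, 2, 5, 6, 8, 4, 10, 7, 11, 0, 12]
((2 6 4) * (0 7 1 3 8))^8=((0 7 1 3 8)(2 6 4))^8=(0 3 7 8 1)(2 4 6)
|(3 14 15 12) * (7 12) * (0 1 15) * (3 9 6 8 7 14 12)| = |(0 1 15 14)(3 12 9 6 8 7)| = 12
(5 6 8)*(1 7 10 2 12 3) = (1 7 10 2 12 3)(5 6 8) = [0, 7, 12, 1, 4, 6, 8, 10, 5, 9, 2, 11, 3]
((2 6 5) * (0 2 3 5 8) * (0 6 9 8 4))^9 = ((0 2 9 8 6 4)(3 5))^9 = (0 8)(2 6)(3 5)(4 9)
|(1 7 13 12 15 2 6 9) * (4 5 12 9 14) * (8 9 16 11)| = 7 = |(1 7 13 16 11 8 9)(2 6 14 4 5 12 15)|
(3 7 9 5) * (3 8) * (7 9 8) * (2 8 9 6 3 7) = [0, 1, 8, 6, 4, 2, 3, 9, 7, 5] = (2 8 7 9 5)(3 6)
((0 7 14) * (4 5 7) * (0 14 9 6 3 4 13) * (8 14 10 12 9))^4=((0 13)(3 4 5 7 8 14 10 12 9 6))^4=(3 8 9 5 10)(4 14 6 7 12)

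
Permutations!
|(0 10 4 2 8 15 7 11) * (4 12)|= 9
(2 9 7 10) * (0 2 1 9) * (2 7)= [7, 9, 0, 3, 4, 5, 6, 10, 8, 2, 1]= (0 7 10 1 9 2)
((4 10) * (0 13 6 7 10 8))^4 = (0 10 13 4 6 8 7)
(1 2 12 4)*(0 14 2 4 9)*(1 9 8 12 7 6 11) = (0 14 2 7 6 11 1 4 9)(8 12) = [14, 4, 7, 3, 9, 5, 11, 6, 12, 0, 10, 1, 8, 13, 2]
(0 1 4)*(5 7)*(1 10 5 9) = [10, 4, 2, 3, 0, 7, 6, 9, 8, 1, 5] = (0 10 5 7 9 1 4)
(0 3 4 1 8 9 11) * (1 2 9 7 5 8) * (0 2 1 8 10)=(0 3 4 1 8 7 5 10)(2 9 11)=[3, 8, 9, 4, 1, 10, 6, 5, 7, 11, 0, 2]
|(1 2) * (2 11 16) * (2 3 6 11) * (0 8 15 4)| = |(0 8 15 4)(1 2)(3 6 11 16)| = 4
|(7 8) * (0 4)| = 2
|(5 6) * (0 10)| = 2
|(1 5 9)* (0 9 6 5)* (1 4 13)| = |(0 9 4 13 1)(5 6)| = 10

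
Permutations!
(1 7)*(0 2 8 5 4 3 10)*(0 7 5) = [2, 5, 8, 10, 3, 4, 6, 1, 0, 9, 7] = (0 2 8)(1 5 4 3 10 7)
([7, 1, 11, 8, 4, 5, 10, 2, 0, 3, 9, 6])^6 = [9, 1, 8, 6, 4, 5, 7, 3, 10, 11, 2, 0]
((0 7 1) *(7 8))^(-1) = ((0 8 7 1))^(-1) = (0 1 7 8)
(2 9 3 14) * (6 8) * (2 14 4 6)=(14)(2 9 3 4 6 8)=[0, 1, 9, 4, 6, 5, 8, 7, 2, 3, 10, 11, 12, 13, 14]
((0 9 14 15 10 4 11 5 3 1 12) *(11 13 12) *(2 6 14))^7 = (0 4 14 9 13 15 2 12 10 6)(1 3 5 11)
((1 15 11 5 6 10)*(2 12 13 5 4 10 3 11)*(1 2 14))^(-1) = ((1 15 14)(2 12 13 5 6 3 11 4 10))^(-1) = (1 14 15)(2 10 4 11 3 6 5 13 12)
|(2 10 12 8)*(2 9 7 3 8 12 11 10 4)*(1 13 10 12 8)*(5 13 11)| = |(1 11 12 8 9 7 3)(2 4)(5 13 10)| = 42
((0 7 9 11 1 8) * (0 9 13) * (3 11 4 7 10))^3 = (0 11 9 13 3 8 7 10 1 4)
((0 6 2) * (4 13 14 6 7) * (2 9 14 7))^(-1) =((0 2)(4 13 7)(6 9 14))^(-1) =(0 2)(4 7 13)(6 14 9)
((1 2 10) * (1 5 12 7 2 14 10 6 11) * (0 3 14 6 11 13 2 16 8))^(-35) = (0 3 14 10 5 12 7 16 8) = ((0 3 14 10 5 12 7 16 8)(1 6 13 2 11))^(-35)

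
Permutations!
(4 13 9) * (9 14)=(4 13 14 9)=[0, 1, 2, 3, 13, 5, 6, 7, 8, 4, 10, 11, 12, 14, 9]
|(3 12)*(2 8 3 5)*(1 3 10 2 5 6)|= |(1 3 12 6)(2 8 10)|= 12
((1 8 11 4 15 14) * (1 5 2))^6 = (1 5 15 11)(2 14 4 8)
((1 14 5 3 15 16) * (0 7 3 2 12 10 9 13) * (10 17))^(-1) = ((0 7 3 15 16 1 14 5 2 12 17 10 9 13))^(-1) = (0 13 9 10 17 12 2 5 14 1 16 15 3 7)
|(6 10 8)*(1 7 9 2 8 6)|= |(1 7 9 2 8)(6 10)|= 10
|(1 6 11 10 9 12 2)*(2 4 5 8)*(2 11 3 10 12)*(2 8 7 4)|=9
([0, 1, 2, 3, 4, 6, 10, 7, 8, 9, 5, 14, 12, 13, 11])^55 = [0, 1, 2, 3, 4, 6, 10, 7, 8, 9, 5, 14, 12, 13, 11]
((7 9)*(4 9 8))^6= ((4 9 7 8))^6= (4 7)(8 9)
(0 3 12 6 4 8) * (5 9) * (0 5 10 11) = (0 3 12 6 4 8 5 9 10 11) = [3, 1, 2, 12, 8, 9, 4, 7, 5, 10, 11, 0, 6]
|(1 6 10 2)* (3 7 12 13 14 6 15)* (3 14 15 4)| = |(1 4 3 7 12 13 15 14 6 10 2)| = 11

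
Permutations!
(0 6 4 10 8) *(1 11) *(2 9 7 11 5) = (0 6 4 10 8)(1 5 2 9 7 11) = [6, 5, 9, 3, 10, 2, 4, 11, 0, 7, 8, 1]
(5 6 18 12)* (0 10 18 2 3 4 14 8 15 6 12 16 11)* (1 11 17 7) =(0 10 18 16 17 7 1 11)(2 3 4 14 8 15 6)(5 12) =[10, 11, 3, 4, 14, 12, 2, 1, 15, 9, 18, 0, 5, 13, 8, 6, 17, 7, 16]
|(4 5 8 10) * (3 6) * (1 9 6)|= 4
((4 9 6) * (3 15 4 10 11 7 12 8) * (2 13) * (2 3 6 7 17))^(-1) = ((2 13 3 15 4 9 7 12 8 6 10 11 17))^(-1) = (2 17 11 10 6 8 12 7 9 4 15 3 13)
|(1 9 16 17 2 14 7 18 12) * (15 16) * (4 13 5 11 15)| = |(1 9 4 13 5 11 15 16 17 2 14 7 18 12)| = 14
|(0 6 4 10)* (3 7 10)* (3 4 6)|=4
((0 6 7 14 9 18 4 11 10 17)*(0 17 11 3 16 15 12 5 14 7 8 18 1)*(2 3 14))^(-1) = ((0 6 8 18 4 14 9 1)(2 3 16 15 12 5)(10 11))^(-1) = (0 1 9 14 4 18 8 6)(2 5 12 15 16 3)(10 11)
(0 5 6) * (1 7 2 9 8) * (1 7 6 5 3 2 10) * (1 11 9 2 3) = (0 1 6)(7 10 11 9 8) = [1, 6, 2, 3, 4, 5, 0, 10, 7, 8, 11, 9]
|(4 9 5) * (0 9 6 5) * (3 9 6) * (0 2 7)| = |(0 6 5 4 3 9 2 7)| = 8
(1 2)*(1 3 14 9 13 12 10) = (1 2 3 14 9 13 12 10) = [0, 2, 3, 14, 4, 5, 6, 7, 8, 13, 1, 11, 10, 12, 9]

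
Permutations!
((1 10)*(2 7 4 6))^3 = (1 10)(2 6 4 7)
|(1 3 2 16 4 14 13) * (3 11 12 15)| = |(1 11 12 15 3 2 16 4 14 13)| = 10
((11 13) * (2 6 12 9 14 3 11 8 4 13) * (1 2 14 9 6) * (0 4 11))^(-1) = (0 3 14 11 8 13 4)(1 2)(6 12)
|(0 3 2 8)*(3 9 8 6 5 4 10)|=|(0 9 8)(2 6 5 4 10 3)|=6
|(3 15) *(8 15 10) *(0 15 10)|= 6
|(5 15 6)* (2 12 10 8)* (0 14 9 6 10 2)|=8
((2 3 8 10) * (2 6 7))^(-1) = (2 7 6 10 8 3)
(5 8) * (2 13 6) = (2 13 6)(5 8) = [0, 1, 13, 3, 4, 8, 2, 7, 5, 9, 10, 11, 12, 6]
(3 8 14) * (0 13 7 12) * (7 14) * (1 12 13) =(0 1 12)(3 8 7 13 14) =[1, 12, 2, 8, 4, 5, 6, 13, 7, 9, 10, 11, 0, 14, 3]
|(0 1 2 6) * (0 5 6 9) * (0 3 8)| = |(0 1 2 9 3 8)(5 6)| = 6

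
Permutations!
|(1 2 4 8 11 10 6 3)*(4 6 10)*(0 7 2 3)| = |(0 7 2 6)(1 3)(4 8 11)| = 12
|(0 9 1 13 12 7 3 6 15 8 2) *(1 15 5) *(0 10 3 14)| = |(0 9 15 8 2 10 3 6 5 1 13 12 7 14)| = 14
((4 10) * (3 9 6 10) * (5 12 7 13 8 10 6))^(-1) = ((3 9 5 12 7 13 8 10 4))^(-1) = (3 4 10 8 13 7 12 5 9)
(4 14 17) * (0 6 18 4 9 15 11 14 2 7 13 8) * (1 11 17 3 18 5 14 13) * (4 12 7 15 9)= (0 6 5 14 3 18 12 7 1 11 13 8)(2 15 17 4)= [6, 11, 15, 18, 2, 14, 5, 1, 0, 9, 10, 13, 7, 8, 3, 17, 16, 4, 12]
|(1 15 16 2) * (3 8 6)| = |(1 15 16 2)(3 8 6)| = 12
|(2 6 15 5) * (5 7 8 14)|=|(2 6 15 7 8 14 5)|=7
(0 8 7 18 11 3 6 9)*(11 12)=[8, 1, 2, 6, 4, 5, 9, 18, 7, 0, 10, 3, 11, 13, 14, 15, 16, 17, 12]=(0 8 7 18 12 11 3 6 9)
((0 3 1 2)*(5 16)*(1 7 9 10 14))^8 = ((0 3 7 9 10 14 1 2)(5 16))^8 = (16)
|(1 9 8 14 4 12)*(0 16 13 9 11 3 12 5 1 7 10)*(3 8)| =24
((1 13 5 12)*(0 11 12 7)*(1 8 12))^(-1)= (0 7 5 13 1 11)(8 12)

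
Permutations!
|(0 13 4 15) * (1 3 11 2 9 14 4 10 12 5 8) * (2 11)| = 13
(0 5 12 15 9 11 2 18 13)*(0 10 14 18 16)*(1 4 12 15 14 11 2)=[5, 4, 16, 3, 12, 15, 6, 7, 8, 2, 11, 1, 14, 10, 18, 9, 0, 17, 13]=(0 5 15 9 2 16)(1 4 12 14 18 13 10 11)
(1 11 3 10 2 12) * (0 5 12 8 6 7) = (0 5 12 1 11 3 10 2 8 6 7) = [5, 11, 8, 10, 4, 12, 7, 0, 6, 9, 2, 3, 1]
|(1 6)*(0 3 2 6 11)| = |(0 3 2 6 1 11)| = 6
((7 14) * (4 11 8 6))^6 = (14)(4 8)(6 11)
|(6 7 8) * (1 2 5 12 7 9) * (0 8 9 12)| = 9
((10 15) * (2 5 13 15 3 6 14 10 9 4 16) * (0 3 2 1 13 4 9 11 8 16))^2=(0 6 10 5)(1 15 8)(2 4 3 14)(11 16 13)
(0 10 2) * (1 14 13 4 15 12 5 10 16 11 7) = [16, 14, 0, 3, 15, 10, 6, 1, 8, 9, 2, 7, 5, 4, 13, 12, 11] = (0 16 11 7 1 14 13 4 15 12 5 10 2)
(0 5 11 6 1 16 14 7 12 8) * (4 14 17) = [5, 16, 2, 3, 14, 11, 1, 12, 0, 9, 10, 6, 8, 13, 7, 15, 17, 4] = (0 5 11 6 1 16 17 4 14 7 12 8)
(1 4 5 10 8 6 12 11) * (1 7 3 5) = (1 4)(3 5 10 8 6 12 11 7) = [0, 4, 2, 5, 1, 10, 12, 3, 6, 9, 8, 7, 11]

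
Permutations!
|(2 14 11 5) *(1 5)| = |(1 5 2 14 11)| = 5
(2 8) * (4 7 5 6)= (2 8)(4 7 5 6)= [0, 1, 8, 3, 7, 6, 4, 5, 2]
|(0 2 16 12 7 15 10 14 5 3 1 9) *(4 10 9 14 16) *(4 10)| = 8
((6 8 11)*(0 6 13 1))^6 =((0 6 8 11 13 1))^6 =(13)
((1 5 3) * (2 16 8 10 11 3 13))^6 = ((1 5 13 2 16 8 10 11 3))^6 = (1 10 2)(3 8 13)(5 11 16)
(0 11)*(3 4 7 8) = [11, 1, 2, 4, 7, 5, 6, 8, 3, 9, 10, 0] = (0 11)(3 4 7 8)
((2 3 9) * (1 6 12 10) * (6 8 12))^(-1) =(1 10 12 8)(2 9 3)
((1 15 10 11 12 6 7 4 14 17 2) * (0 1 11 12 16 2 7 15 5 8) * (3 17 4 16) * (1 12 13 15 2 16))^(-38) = ((0 12 6 2 11 3 17 7 1 5 8)(4 14)(10 13 15))^(-38) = (0 17 12 7 6 1 2 5 11 8 3)(10 13 15)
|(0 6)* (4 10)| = 2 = |(0 6)(4 10)|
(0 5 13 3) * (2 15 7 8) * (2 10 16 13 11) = (0 5 11 2 15 7 8 10 16 13 3) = [5, 1, 15, 0, 4, 11, 6, 8, 10, 9, 16, 2, 12, 3, 14, 7, 13]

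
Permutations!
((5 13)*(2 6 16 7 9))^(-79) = (2 6 16 7 9)(5 13)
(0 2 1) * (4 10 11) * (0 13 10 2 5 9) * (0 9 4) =(0 5 4 2 1 13 10 11) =[5, 13, 1, 3, 2, 4, 6, 7, 8, 9, 11, 0, 12, 10]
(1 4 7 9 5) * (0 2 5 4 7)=(0 2 5 1 7 9 4)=[2, 7, 5, 3, 0, 1, 6, 9, 8, 4]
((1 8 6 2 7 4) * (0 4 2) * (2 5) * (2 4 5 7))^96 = ((0 5 4 1 8 6))^96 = (8)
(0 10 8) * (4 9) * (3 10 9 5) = (0 9 4 5 3 10 8) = [9, 1, 2, 10, 5, 3, 6, 7, 0, 4, 8]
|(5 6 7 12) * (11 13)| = |(5 6 7 12)(11 13)| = 4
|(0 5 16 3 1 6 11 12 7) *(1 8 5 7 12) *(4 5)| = |(0 7)(1 6 11)(3 8 4 5 16)| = 30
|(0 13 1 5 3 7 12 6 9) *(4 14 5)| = 11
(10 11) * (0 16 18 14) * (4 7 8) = (0 16 18 14)(4 7 8)(10 11) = [16, 1, 2, 3, 7, 5, 6, 8, 4, 9, 11, 10, 12, 13, 0, 15, 18, 17, 14]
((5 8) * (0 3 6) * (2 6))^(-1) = ((0 3 2 6)(5 8))^(-1) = (0 6 2 3)(5 8)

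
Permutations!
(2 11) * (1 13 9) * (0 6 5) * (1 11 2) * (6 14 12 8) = [14, 13, 2, 3, 4, 0, 5, 7, 6, 11, 10, 1, 8, 9, 12] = (0 14 12 8 6 5)(1 13 9 11)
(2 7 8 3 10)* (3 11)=[0, 1, 7, 10, 4, 5, 6, 8, 11, 9, 2, 3]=(2 7 8 11 3 10)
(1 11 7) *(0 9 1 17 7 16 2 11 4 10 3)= (0 9 1 4 10 3)(2 11 16)(7 17)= [9, 4, 11, 0, 10, 5, 6, 17, 8, 1, 3, 16, 12, 13, 14, 15, 2, 7]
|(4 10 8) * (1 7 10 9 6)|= |(1 7 10 8 4 9 6)|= 7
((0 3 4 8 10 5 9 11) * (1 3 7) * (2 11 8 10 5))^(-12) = (0 4)(1 2)(3 11)(7 10)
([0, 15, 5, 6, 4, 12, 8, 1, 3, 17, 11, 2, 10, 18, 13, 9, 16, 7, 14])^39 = [0, 7, 11, 3, 4, 2, 6, 17, 8, 15, 12, 10, 5, 13, 14, 1, 16, 9, 18]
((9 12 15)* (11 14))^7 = (9 12 15)(11 14)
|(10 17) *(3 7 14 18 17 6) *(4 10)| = 8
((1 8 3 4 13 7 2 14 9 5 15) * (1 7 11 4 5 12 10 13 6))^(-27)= ((1 8 3 5 15 7 2 14 9 12 10 13 11 4 6))^(-27)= (1 5 2 12 11)(3 7 9 13 6)(4 8 15 14 10)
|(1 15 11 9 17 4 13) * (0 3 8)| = 21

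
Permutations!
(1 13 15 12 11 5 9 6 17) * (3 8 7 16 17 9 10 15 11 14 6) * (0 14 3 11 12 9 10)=(0 14 6 10 15 9 11 5)(1 13 12 3 8 7 16 17)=[14, 13, 2, 8, 4, 0, 10, 16, 7, 11, 15, 5, 3, 12, 6, 9, 17, 1]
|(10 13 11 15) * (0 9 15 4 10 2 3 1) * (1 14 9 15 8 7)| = 36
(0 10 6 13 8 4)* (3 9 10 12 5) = [12, 1, 2, 9, 0, 3, 13, 7, 4, 10, 6, 11, 5, 8] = (0 12 5 3 9 10 6 13 8 4)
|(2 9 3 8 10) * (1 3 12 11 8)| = 6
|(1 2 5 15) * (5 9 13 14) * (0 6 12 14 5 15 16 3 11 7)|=|(0 6 12 14 15 1 2 9 13 5 16 3 11 7)|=14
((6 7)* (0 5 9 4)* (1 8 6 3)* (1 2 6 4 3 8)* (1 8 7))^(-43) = (0 9 2 1 4 5 3 6 8)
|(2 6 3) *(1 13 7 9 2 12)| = 8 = |(1 13 7 9 2 6 3 12)|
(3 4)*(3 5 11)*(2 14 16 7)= (2 14 16 7)(3 4 5 11)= [0, 1, 14, 4, 5, 11, 6, 2, 8, 9, 10, 3, 12, 13, 16, 15, 7]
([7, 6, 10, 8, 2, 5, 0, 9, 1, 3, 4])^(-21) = (10)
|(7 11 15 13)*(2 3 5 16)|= |(2 3 5 16)(7 11 15 13)|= 4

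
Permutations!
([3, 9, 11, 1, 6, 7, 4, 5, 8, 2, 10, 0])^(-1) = (0 11 2 9 1 3)(4 6)(5 7)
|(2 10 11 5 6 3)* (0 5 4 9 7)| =10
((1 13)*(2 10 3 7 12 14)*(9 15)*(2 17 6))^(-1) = (1 13)(2 6 17 14 12 7 3 10)(9 15) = ((1 13)(2 10 3 7 12 14 17 6)(9 15))^(-1)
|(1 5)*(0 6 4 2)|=4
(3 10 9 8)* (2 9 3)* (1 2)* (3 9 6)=(1 2 6 3 10 9 8)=[0, 2, 6, 10, 4, 5, 3, 7, 1, 8, 9]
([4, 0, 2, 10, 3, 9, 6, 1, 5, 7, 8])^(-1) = [1, 7, 2, 4, 0, 8, 6, 9, 10, 5, 3]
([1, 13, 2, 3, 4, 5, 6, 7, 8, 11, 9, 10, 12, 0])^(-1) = (0 13 1)(9 10 11)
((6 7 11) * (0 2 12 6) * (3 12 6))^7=(0 6 11 2 7)(3 12)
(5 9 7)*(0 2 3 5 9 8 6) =(0 2 3 5 8 6)(7 9) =[2, 1, 3, 5, 4, 8, 0, 9, 6, 7]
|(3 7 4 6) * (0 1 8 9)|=4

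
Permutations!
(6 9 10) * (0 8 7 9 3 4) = (0 8 7 9 10 6 3 4) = [8, 1, 2, 4, 0, 5, 3, 9, 7, 10, 6]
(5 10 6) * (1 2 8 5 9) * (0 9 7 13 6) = [9, 2, 8, 3, 4, 10, 7, 13, 5, 1, 0, 11, 12, 6] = (0 9 1 2 8 5 10)(6 7 13)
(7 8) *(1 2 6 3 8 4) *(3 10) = (1 2 6 10 3 8 7 4) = [0, 2, 6, 8, 1, 5, 10, 4, 7, 9, 3]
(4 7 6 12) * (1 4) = (1 4 7 6 12) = [0, 4, 2, 3, 7, 5, 12, 6, 8, 9, 10, 11, 1]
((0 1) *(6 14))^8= ((0 1)(6 14))^8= (14)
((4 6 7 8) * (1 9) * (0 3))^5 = (0 3)(1 9)(4 6 7 8)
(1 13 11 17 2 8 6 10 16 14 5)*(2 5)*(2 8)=(1 13 11 17 5)(6 10 16 14 8)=[0, 13, 2, 3, 4, 1, 10, 7, 6, 9, 16, 17, 12, 11, 8, 15, 14, 5]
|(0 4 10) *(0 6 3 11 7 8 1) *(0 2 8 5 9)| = 9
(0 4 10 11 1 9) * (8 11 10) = (0 4 8 11 1 9) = [4, 9, 2, 3, 8, 5, 6, 7, 11, 0, 10, 1]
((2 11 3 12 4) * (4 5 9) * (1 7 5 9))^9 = (2 12)(3 4)(9 11)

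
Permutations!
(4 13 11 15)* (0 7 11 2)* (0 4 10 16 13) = (0 7 11 15 10 16 13 2 4) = [7, 1, 4, 3, 0, 5, 6, 11, 8, 9, 16, 15, 12, 2, 14, 10, 13]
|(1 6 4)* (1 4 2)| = 3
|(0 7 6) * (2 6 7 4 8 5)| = 6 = |(0 4 8 5 2 6)|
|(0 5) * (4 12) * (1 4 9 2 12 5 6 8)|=|(0 6 8 1 4 5)(2 12 9)|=6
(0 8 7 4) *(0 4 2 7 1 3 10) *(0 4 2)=(0 8 1 3 10 4 2 7)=[8, 3, 7, 10, 2, 5, 6, 0, 1, 9, 4]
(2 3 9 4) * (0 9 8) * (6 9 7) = (0 7 6 9 4 2 3 8) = [7, 1, 3, 8, 2, 5, 9, 6, 0, 4]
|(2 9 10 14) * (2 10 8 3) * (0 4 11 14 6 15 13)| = 8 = |(0 4 11 14 10 6 15 13)(2 9 8 3)|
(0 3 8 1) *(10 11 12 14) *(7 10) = (0 3 8 1)(7 10 11 12 14) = [3, 0, 2, 8, 4, 5, 6, 10, 1, 9, 11, 12, 14, 13, 7]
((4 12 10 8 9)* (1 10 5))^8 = ((1 10 8 9 4 12 5))^8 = (1 10 8 9 4 12 5)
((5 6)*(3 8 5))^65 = (3 8 5 6)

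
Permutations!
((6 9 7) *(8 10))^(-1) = ((6 9 7)(8 10))^(-1) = (6 7 9)(8 10)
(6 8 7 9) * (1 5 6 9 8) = [0, 5, 2, 3, 4, 6, 1, 8, 7, 9] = (9)(1 5 6)(7 8)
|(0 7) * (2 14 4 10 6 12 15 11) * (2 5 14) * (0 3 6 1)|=12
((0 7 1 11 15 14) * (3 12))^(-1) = (0 14 15 11 1 7)(3 12)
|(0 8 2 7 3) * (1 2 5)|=7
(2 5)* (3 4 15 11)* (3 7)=[0, 1, 5, 4, 15, 2, 6, 3, 8, 9, 10, 7, 12, 13, 14, 11]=(2 5)(3 4 15 11 7)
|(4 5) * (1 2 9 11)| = |(1 2 9 11)(4 5)| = 4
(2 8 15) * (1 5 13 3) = [0, 5, 8, 1, 4, 13, 6, 7, 15, 9, 10, 11, 12, 3, 14, 2] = (1 5 13 3)(2 8 15)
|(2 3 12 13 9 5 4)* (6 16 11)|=21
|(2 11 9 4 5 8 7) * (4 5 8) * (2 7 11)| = |(4 8 11 9 5)| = 5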